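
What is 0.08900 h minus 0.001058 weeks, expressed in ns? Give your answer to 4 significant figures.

-3.195e+11 nanoseconds

0.08900 h = 3.20400e+11 ns and 0.001058 wk = 6.39878e+11 ns.
3.20400e+11 − 6.39878e+11 ≈ -3.195e+11 ns.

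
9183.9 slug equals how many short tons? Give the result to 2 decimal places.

147.74 short ton

1 slug = 0.0160870 short tons.
Then 9183.9 × 0.0160870 ≈ 147.74 short ton.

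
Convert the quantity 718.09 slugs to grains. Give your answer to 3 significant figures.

1 slug = 225218 gr.
Then 718.09 × 225218 ≈ 1.62 × 10^8 gr.

1.62 × 10^8 gr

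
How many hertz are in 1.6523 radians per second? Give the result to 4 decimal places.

1 rad/s = 0.159155 Hz.
1.6523 × 0.159155 ≈ 0.2630 Hz.

0.2630 Hz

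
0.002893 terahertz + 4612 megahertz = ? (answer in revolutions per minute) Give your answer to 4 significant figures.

0.002893 THz = 1.73580e+11 rpm and 4612 MHz = 2.76720e+11 rpm.
1.73580e+11 + 2.76720e+11 ≈ 4.503e+11 rpm.

4.503e+11 rpm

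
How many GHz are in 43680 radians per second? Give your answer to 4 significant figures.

6.952 × 10^-6 GHz

1 radian per second = 1.59155 × 10^-10 gigahertz.
43680 × 1.59155 × 10^-10 ≈ 6.952 × 10^-6 GHz.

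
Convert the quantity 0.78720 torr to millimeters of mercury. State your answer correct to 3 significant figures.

0.787 millimeters of mercury

1 torr = 1.00000 mmHg.
Thus 0.78720 × 1.00000 ≈ 0.787 mmHg.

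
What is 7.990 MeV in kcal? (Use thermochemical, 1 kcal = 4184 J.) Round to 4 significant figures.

3.060e-16 kcal

1 MeV = 3.82929e-17 kilocalories.
7.990 × 3.82929e-17 ≈ 3.060e-16 kcal.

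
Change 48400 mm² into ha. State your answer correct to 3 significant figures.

4.84e-6 ha

1 mm² = 1.00000e-10 ha.
48400 × 1.00000e-10 ≈ 4.84e-6 ha.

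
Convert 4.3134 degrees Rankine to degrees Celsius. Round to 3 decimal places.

°R = (°C + 273.15) × 9/5.
Applying the formula gives -270.754 °C.

-270.754 °C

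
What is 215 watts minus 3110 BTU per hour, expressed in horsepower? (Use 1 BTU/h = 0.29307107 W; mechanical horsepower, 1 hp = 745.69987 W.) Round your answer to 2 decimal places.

-0.93 hp

215 W = 0.288320 hp and 3110 BTU/h = 1.22228 hp.
0.288320 − 1.22228 ≈ -0.93 hp.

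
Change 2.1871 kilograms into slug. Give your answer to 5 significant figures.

1 kg = 0.0685218 slugs.
Thus 2.1871 × 0.0685218 ≈ 0.14986 slug.

0.14986 slug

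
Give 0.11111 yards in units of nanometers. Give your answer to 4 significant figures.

1.016 × 10^8 nanometers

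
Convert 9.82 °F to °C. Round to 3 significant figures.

-12.3 degrees Celsius

°F = °C × 9/5 + 32.
Applying the formula gives -12.3 °C.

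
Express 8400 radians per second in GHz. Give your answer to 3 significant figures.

1.34 × 10^-6 gigahertz

1 radian per second = 1.59155 × 10^-10 GHz.
8400 × 1.59155 × 10^-10 ≈ 1.34 × 10^-6 GHz.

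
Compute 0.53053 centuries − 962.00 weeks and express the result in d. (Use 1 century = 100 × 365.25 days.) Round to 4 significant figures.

0.53053 century = 19377.6 d and 962.00 wk = 6734.00 d.
19377.6 − 6734.00 ≈ 12640 d.

12640 d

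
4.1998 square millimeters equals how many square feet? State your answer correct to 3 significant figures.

1 mm² = 1.07639e-5 ft².
Thus 4.1998 × 1.07639e-5 ≈ 4.52e-5 ft².

4.52e-5 square feet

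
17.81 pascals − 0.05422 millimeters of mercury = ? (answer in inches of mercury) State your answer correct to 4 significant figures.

17.81 Pa = 0.00525929 inHg and 0.05422 mmHg = 0.00213465 inHg.
0.00525929 − 0.00213465 ≈ 0.003125 inHg.

0.003125 inches of mercury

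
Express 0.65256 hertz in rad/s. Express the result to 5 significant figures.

1 hertz = 6.28319 radians per second.
Thus 0.65256 × 6.28319 ≈ 4.1002 rad/s.

4.1002 radians per second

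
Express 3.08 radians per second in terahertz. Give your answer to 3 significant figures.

4.90 × 10^-13 THz

1 radian per second = 1.59155 × 10^-13 terahertz.
Then 3.08 × 1.59155 × 10^-13 ≈ 4.90 × 10^-13 THz.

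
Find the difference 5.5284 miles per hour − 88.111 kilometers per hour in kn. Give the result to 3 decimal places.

5.5284 mph = 4.80405 kn and 88.111 km/h = 47.5761 kn.
4.80405 − 47.5761 ≈ -42.772 kn.

-42.772 kn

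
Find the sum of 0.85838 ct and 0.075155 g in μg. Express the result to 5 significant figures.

0.85838 ct = 171676 μg and 0.075155 g = 75155.0 μg.
171676 + 75155.0 ≈ 246830 μg.

246830 μg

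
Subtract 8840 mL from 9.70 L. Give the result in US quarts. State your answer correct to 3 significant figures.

9.70 L = 10.2499 US qt and 8840 mL = 9.34112 US qt.
10.2499 − 9.34112 ≈ 0.909 US qt.

0.909 US qt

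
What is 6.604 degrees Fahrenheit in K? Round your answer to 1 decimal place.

K = (°F + 459.67) × 5/9.
Applying the formula gives 259.0 K.

259.0 K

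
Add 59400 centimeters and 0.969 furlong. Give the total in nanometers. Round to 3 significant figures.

59400 cm = 5.94000 × 10^11 nm and 0.969 furlong = 1.94932 × 10^11 nm.
5.94000 × 10^11 + 1.94932 × 10^11 ≈ 7.89 × 10^11 nm.

7.89 × 10^11 nm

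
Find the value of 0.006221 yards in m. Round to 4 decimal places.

0.0057 m

1 yard = 0.914400 m.
Thus 0.006221 × 0.914400 ≈ 0.0057 m.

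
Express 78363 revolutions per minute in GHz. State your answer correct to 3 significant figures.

1.31 × 10^-6 GHz

1 revolution per minute = 1.66667 × 10^-11 gigahertz.
So 78363 × 1.66667 × 10^-11 ≈ 1.31 × 10^-6 GHz.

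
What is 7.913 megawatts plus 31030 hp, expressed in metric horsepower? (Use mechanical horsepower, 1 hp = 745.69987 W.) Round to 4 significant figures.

42220 metric horsepower

7.913 MW = 10758.7 PS and 31030 hp = 31460.4 PS.
10758.7 + 31460.4 ≈ 42220 PS.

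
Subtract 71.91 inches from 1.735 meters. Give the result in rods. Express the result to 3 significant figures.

-0.0182 rods

1.735 m = 0.344985 rod and 71.91 in = 0.363182 rod.
0.344985 − 0.363182 ≈ -0.0182 rod.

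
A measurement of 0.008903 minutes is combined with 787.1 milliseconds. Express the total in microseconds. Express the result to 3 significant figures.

1.32e+6 μs

0.008903 min = 534180 μs and 787.1 ms = 787100 μs.
534180 + 787100 ≈ 1.32e+6 μs.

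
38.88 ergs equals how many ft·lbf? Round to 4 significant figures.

2.868e-6 ft·lbf

1 erg = 7.37562e-8 ft·lbf.
38.88 × 7.37562e-8 ≈ 2.868e-6 ft·lbf.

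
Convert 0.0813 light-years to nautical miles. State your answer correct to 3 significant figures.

4.15e+11 nmi

1 ly = 5.10839e+12 nautical miles.
So 0.0813 × 5.10839e+12 ≈ 4.15e+11 nmi.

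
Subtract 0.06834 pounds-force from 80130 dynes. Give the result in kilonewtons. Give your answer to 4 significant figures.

0.0004973 kN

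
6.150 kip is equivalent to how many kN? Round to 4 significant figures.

27.36 kN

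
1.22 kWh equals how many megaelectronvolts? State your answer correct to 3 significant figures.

1 kilowatt-hour = 2.24694 × 10^19 MeV.
1.22 × 2.24694 × 10^19 ≈ 2.74 × 10^19 MeV.

2.74 × 10^19 megaelectronvolts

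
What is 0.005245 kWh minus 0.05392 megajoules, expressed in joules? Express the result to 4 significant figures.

-35040 J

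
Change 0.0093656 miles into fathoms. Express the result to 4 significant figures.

1 mile = 880.000 fathom.
So 0.0093656 × 880.000 ≈ 8.242 fathom.

8.242 fathom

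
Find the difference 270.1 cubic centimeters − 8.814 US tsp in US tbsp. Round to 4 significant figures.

15.33 US tablespoons

270.1 cm³ = 18.2663 US tbsp and 8.814 US tsp = 2.93800 US tbsp.
18.2663 − 2.93800 ≈ 15.33 US tbsp.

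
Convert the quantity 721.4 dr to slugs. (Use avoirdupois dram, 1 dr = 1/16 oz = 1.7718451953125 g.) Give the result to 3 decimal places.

0.088 slug

1 dram = 0.000121410 slug.
721.4 × 0.000121410 ≈ 0.088 slug.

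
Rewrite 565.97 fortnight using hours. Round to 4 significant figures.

190200 h

1 fortnight = 336.000 hours.
565.97 × 336.000 ≈ 190200 h.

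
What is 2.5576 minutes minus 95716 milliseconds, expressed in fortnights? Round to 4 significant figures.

2.5576 min = 0.000126865 fortnight and 95716 ms = 7.91303e-5 fortnight.
0.000126865 − 7.91303e-5 ≈ 4.773e-5 fortnight.

4.773e-5 fortnights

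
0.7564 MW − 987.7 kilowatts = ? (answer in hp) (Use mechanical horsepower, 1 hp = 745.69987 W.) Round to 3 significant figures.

0.7564 MW = 1014.35 hp and 987.7 kW = 1324.53 hp.
1014.35 − 1324.53 ≈ -310 hp.

-310 horsepower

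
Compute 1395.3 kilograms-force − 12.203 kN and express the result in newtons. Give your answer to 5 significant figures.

1395.3 kgf = 13683.2 N and 12.203 kN = 12203.0 N.
13683.2 − 12203.0 ≈ 1480.2 N.

1480.2 N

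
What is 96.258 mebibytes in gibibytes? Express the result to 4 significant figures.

0.09400 gibibytes

1 mebibyte = 0.0009765625 GiB.
Thus 96.258 × 0.0009765625 ≈ 0.09400 GiB.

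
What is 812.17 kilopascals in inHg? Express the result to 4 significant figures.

239.8 inHg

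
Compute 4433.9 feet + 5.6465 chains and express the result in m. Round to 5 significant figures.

1465.0 m

4433.9 ft = 1351.45 m and 5.6465 chain = 113.590 m.
1351.45 + 113.590 ≈ 1465.0 m.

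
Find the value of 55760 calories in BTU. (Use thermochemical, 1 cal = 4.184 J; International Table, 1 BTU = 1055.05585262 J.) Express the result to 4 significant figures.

221.1 British thermal units

1 calorie = 0.00396567 British thermal units.
Then 55760 × 0.00396567 ≈ 221.1 BTU.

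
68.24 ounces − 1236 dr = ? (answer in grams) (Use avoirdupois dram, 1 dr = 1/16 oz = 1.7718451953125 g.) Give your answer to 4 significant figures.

-255.4 grams

68.24 oz = 1934.57 g and 1236 dr = 2190.00 g.
1934.57 − 2190.00 ≈ -255.4 g.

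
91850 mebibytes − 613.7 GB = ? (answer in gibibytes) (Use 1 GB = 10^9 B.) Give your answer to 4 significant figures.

91850 MiB = 89.6973 GiB and 613.7 GB = 571.553 GiB.
89.6973 − 571.553 ≈ -481.9 GiB.

-481.9 gibibytes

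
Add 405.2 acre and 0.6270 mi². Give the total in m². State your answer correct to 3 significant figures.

405.2 acre = 1.63979 × 10^6 m² and 0.6270 mi² = 1.62392 × 10^6 m².
1.63979 × 10^6 + 1.62392 × 10^6 ≈ 3.26 × 10^6 m².

3.26 × 10^6 m²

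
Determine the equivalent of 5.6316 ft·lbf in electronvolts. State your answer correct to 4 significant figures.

4.766e+19 eV

1 ft·lbf = 8.46235e+18 eV.
So 5.6316 × 8.46235e+18 ≈ 4.766e+19 eV.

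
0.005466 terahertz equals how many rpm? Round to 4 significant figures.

3.280e+11 revolutions per minute

1 THz = 6.00000e+13 revolutions per minute.
So 0.005466 × 6.00000e+13 ≈ 3.280e+11 rpm.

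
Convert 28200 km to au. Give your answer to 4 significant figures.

1 kilometer = 6.68459e-9 astronomical units.
Thus 28200 × 6.68459e-9 ≈ 0.0001885 au.

0.0001885 astronomical units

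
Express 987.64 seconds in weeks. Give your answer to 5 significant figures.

0.0016330 wk

1 s = 1.65344e-6 wk.
987.64 × 1.65344e-6 ≈ 0.0016330 wk.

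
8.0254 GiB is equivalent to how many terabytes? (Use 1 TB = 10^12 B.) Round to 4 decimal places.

1 gibibyte = 0.00107374 terabytes.
Then 8.0254 × 0.00107374 ≈ 0.0086 TB.

0.0086 TB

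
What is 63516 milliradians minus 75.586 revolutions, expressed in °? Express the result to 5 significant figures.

63516 mrad = 3639.20 ° and 75.586 rev = 27211.0 °.
3639.20 − 27211.0 ≈ -23572 °.

-23572 °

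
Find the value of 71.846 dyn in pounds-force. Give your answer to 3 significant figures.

0.000162 lbf

1 dyne = 2.24809 × 10^-6 pounds-force.
So 71.846 × 2.24809 × 10^-6 ≈ 0.000162 lbf.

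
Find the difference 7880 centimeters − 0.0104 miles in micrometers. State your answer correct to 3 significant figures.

7880 cm = 7.88000 × 10^7 μm and 0.0104 mi = 1.67372 × 10^7 μm.
7.88000 × 10^7 − 1.67372 × 10^7 ≈ 6.21 × 10^7 μm.

6.21 × 10^7 μm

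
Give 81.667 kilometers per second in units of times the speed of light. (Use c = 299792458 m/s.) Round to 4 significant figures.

1 kilometer per second = 3.33564 × 10^-6 c.
Then 81.667 × 3.33564 × 10^-6 ≈ 0.0002724 c.

0.0002724 times the speed of light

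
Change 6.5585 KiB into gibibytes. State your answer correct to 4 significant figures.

1 kibibyte = 9.53674 × 10^-7 GiB.
6.5585 × 9.53674 × 10^-7 ≈ 6.255 × 10^-6 GiB.

6.255 × 10^-6 GiB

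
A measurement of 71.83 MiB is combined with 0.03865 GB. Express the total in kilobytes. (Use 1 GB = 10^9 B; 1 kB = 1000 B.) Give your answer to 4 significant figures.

114000 kB

71.83 MiB = 75319.2 kB and 0.03865 GB = 38650.0 kB.
75319.2 + 38650.0 ≈ 114000 kB.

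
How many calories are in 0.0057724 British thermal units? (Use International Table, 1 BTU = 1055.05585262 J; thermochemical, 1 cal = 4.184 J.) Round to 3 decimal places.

1 British thermal unit = 252.164 cal.
0.0057724 × 252.164 ≈ 1.456 cal.

1.456 cal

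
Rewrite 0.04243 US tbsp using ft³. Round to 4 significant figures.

1 US tbsp = 0.000522190 cubic feet.
Thus 0.04243 × 0.000522190 ≈ 2.216 × 10^-5 ft³.

2.216 × 10^-5 cubic feet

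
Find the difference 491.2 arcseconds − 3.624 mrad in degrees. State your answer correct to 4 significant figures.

491.2 arcsec = 0.136444 ° and 3.624 mrad = 0.207640 °.
0.136444 − 0.207640 ≈ -0.07120 °.

-0.07120 degrees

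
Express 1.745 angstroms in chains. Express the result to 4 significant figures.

1 Å = 4.97097 × 10^-12 chains.
Then 1.745 × 4.97097 × 10^-12 ≈ 8.674 × 10^-12 chain.

8.674 × 10^-12 chain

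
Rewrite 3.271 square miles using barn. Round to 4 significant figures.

1 square mile = 2.58999e+34 barns.
3.271 × 2.58999e+34 ≈ 8.472e+34 barn.

8.472e+34 barns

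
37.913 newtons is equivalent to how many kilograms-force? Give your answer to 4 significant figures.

3.866 kilograms-force

1 newton = 0.101972 kgf.
So 37.913 × 0.101972 ≈ 3.866 kgf.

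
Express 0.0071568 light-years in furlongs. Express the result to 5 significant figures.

3.3658 × 10^11 furlong

1 ly = 4.70290 × 10^13 furlong.
Then 0.0071568 × 4.70290 × 10^13 ≈ 3.3658 × 10^11 furlong.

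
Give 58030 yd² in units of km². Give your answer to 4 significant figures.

0.04852 km²

1 yd² = 8.36127 × 10^-7 square kilometers.
So 58030 × 8.36127 × 10^-7 ≈ 0.04852 km².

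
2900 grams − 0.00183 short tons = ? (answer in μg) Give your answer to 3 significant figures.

2900 g = 2.90000 × 10^9 μg and 0.00183 short ton = 1.66015 × 10^9 μg.
2.90000 × 10^9 − 1.66015 × 10^9 ≈ 1.24 × 10^9 μg.

1.24 × 10^9 μg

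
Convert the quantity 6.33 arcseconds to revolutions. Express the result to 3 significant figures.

4.88e-6 rev

1 arcsec = 7.71605e-7 rev.
So 6.33 × 7.71605e-7 ≈ 4.88e-6 rev.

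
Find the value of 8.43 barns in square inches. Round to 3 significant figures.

1.31e-24 in²

1 barn = 1.55000e-25 square inches.
Thus 8.43 × 1.55000e-25 ≈ 1.31e-24 in².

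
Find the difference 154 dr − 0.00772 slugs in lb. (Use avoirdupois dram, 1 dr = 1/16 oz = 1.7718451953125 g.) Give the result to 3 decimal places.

154 dr = 0.6015625 lb and 0.00772 slug = 0.2483837 lb.
0.6015625 − 0.2483837 ≈ 0.353 lb.

0.353 pounds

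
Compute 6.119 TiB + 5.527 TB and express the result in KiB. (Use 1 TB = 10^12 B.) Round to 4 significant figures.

6.119 TiB = 6.57023e+9 KiB and 5.527 TB = 5.39746e+9 KiB.
6.57023e+9 + 5.39746e+9 ≈ 1.197e+10 KiB.

1.197e+10 KiB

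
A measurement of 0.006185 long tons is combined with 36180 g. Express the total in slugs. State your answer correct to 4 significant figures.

0.006185 long ton = 0.430608 slug and 36180 g = 2.47912 slug.
0.430608 + 2.47912 ≈ 2.910 slug.

2.910 slugs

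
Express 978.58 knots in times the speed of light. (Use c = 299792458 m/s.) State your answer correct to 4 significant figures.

1.679e-6 c

1 knot = 1.71600e-9 c.
978.58 × 1.71600e-9 ≈ 1.679e-6 c.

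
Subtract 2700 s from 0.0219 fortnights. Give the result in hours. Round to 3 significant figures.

6.61 hours

0.0219 fortnight = 7.35840 h and 2700 s = 0.750000 h.
7.35840 − 0.750000 ≈ 6.61 h.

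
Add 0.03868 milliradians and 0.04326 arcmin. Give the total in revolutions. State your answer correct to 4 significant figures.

8.159e-6 rev

0.03868 mrad = 6.15611e-6 rev and 0.04326 arcmin = 2.00278e-6 rev.
6.15611e-6 + 2.00278e-6 ≈ 8.159e-6 rev.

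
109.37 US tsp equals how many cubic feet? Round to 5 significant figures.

0.019037 ft³

1 US tsp = 0.000174063 ft³.
So 109.37 × 0.000174063 ≈ 0.019037 ft³.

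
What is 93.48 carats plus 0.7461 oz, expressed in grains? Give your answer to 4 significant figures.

614.9 gr

93.48 ct = 288.523 gr and 0.7461 oz = 326.419 gr.
288.523 + 326.419 ≈ 614.9 gr.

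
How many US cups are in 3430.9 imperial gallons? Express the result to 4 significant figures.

65930 US cups

1 imperial gallon = 19.2152 US cups.
Thus 3430.9 × 19.2152 ≈ 65930 US cup.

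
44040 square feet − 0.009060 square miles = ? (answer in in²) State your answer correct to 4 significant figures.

-3.003e+7 square inches

44040 ft² = 6.34176e+6 in² and 0.009060 mi² = 3.63713e+7 in².
6.34176e+6 − 3.63713e+7 ≈ -3.003e+7 in².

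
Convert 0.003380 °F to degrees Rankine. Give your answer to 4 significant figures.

°R = °F + 459.67.
Applying the formula gives 459.7 °R.

459.7 degrees Rankine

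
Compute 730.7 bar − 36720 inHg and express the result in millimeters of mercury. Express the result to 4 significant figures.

730.7 bar = 548070 mmHg and 36720 inHg = 932688 mmHg.
548070 − 932688 ≈ -384600 mmHg.

-384600 mmHg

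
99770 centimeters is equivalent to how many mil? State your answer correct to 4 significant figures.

3.928 × 10^7 mil

1 centimeter = 393.701 mil.
Thus 99770 × 393.701 ≈ 3.928 × 10^7 mil.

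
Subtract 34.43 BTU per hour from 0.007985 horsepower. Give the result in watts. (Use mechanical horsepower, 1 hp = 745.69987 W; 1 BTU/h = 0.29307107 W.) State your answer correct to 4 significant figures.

-4.136 watts

0.007985 hp = 5.95441 W and 34.43 BTU/h = 10.0904 W.
5.95441 − 10.0904 ≈ -4.136 W.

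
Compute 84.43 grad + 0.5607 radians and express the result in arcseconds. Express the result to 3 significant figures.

389000 arcsec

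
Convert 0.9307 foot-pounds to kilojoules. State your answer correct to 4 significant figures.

1 foot-pound = 0.00135582 kJ.
Then 0.9307 × 0.00135582 ≈ 0.001262 kJ.

0.001262 kJ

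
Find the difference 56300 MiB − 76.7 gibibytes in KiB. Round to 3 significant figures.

-2.28 × 10^7 KiB

56300 MiB = 5.76512 × 10^7 KiB and 76.7 GiB = 8.04258 × 10^7 KiB.
5.76512 × 10^7 − 8.04258 × 10^7 ≈ -2.28 × 10^7 KiB.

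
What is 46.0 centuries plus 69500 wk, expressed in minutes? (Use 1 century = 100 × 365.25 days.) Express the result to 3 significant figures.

3.12 × 10^9 min

46.0 century = 2.41942 × 10^9 min and 69500 wk = 7.00560 × 10^8 min.
2.41942 × 10^9 + 7.00560 × 10^8 ≈ 3.12 × 10^9 min.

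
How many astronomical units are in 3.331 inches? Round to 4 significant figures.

1 inch = 1.69789e-13 au.
3.331 × 1.69789e-13 ≈ 5.656e-13 au.

5.656e-13 au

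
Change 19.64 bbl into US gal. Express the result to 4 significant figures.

824.9 US gallons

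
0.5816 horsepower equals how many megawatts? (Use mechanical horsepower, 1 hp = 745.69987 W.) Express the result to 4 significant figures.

0.0004337 MW

1 hp = 0.000745700 megawatts.
0.5816 × 0.000745700 ≈ 0.0004337 MW.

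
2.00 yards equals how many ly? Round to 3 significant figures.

1 yd = 9.66522e-17 light-years.
2.00 × 9.66522e-17 ≈ 1.93e-16 ly.

1.93e-16 ly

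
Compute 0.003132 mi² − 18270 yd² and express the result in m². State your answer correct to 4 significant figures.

-7164 m²

0.003132 mi² = 8111.84 m² and 18270 yd² = 15276.0 m².
8111.84 − 15276.0 ≈ -7164 m².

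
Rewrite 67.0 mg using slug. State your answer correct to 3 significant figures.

4.59e-6 slug

1 mg = 6.85218e-8 slugs.
So 67.0 × 6.85218e-8 ≈ 4.59e-6 slug.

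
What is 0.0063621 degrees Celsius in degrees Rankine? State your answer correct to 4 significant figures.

°R = (°C + 273.15) × 9/5.
Applying the formula gives 491.7 °R.

491.7 °R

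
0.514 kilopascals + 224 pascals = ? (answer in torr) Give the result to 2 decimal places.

5.54 torr

0.514 kPa = 3.85532 torr and 224 Pa = 1.68014 torr.
3.85532 + 1.68014 ≈ 5.54 torr.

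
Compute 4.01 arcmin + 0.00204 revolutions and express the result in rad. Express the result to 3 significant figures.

4.01 arcmin = 0.00116646 rad and 0.00204 rev = 0.0128177 rad.
0.00116646 + 0.0128177 ≈ 0.0140 rad.

0.0140 rad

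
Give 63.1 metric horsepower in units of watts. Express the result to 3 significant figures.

46400 watts

1 metric horsepower = 735.499 W.
63.1 × 735.499 ≈ 46400 W.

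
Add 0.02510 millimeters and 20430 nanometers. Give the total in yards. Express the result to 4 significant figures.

4.979e-5 yd

0.02510 mm = 2.74497e-5 yd and 20430 nm = 2.23425e-5 yd.
2.74497e-5 + 2.23425e-5 ≈ 4.979e-5 yd.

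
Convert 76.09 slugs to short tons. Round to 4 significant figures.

1.224 short ton

1 slug = 0.0160870 short tons.
Then 76.09 × 0.0160870 ≈ 1.224 short ton.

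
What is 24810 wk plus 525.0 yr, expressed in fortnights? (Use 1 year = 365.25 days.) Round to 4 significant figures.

26100 fortnights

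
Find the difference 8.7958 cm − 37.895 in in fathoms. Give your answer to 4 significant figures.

-0.4782 fathoms

8.7958 cm = 0.0480960 fathom and 37.895 in = 0.526319 fathom.
0.0480960 − 0.526319 ≈ -0.4782 fathom.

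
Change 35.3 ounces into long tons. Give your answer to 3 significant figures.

1 oz = 2.79018 × 10^-5 long ton.
Then 35.3 × 2.79018 × 10^-5 ≈ 0.000985 long ton.

0.000985 long ton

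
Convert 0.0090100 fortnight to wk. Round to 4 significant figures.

0.01802 weeks

1 fortnight = 2.00000 weeks.
0.0090100 × 2.00000 ≈ 0.01802 wk.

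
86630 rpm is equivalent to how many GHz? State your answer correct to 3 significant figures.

1.44e-6 GHz

1 rpm = 1.66667e-11 GHz.
So 86630 × 1.66667e-11 ≈ 1.44e-6 GHz.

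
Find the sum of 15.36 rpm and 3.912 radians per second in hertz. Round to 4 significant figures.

0.8786 Hz

15.36 rpm = 0.256000 Hz and 3.912 rad/s = 0.622614 Hz.
0.256000 + 0.622614 ≈ 0.8786 Hz.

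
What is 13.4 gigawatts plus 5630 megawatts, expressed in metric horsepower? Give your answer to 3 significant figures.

13.4 GW = 1.82189e+7 PS and 5630 MW = 7.65467e+6 PS.
1.82189e+7 + 7.65467e+6 ≈ 2.59e+7 PS.

2.59e+7 PS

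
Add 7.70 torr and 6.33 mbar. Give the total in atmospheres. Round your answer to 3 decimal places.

0.016 atmospheres

7.70 torr = 0.0101316 atm and 6.33 mbar = 0.00624722 atm.
0.0101316 + 0.00624722 ≈ 0.016 atm.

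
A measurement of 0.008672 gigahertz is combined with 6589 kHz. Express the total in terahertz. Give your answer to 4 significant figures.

0.008672 GHz = 8.67200 × 10^-6 THz and 6589 kHz = 6.58900 × 10^-6 THz.
8.67200 × 10^-6 + 6.58900 × 10^-6 ≈ 1.526 × 10^-5 THz.

1.526 × 10^-5 THz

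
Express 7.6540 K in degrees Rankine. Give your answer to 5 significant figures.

13.777 degrees Rankine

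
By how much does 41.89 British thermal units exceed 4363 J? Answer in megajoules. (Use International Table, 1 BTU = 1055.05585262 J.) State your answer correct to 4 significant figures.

41.89 BTU = 0.0441963 MJ and 4363 J = 0.00436300 MJ.
0.0441963 − 0.00436300 ≈ 0.03983 MJ.

0.03983 megajoules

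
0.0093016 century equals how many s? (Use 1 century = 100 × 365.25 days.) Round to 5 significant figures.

2.9354 × 10^7 s

1 century = 3.15576 × 10^9 s.
0.0093016 × 3.15576 × 10^9 ≈ 2.9354 × 10^7 s.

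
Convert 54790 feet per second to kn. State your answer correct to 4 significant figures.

32460 kn

1 ft/s = 0.592484 kn.
So 54790 × 0.592484 ≈ 32460 kn.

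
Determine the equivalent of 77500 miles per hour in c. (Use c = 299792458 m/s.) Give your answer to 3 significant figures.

1 mile per hour = 1.49116e-9 times the speed of light.
Thus 77500 × 1.49116e-9 ≈ 0.000116 c.

0.000116 c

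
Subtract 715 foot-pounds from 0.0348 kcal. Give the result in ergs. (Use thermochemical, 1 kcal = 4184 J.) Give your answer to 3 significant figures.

-8.24e+9 ergs

0.0348 kcal = 1.45603e+9 erg and 715 ft·lbf = 9.69410e+9 erg.
1.45603e+9 − 9.69410e+9 ≈ -8.24e+9 erg.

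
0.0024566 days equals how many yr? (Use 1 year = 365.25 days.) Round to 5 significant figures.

1 day = 0.00273785 yr.
So 0.0024566 × 0.00273785 ≈ 6.7258e-6 yr.

6.7258e-6 yr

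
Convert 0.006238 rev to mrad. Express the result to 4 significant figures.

39.19 mrad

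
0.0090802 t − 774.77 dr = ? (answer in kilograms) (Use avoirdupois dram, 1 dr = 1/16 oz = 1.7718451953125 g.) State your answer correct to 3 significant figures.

7.71 kilograms

0.0090802 t = 9.08020 kg and 774.77 dr = 1.37277 kg.
9.08020 − 1.37277 ≈ 7.71 kg.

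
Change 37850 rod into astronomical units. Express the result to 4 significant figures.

1.272e-6 au

1 rod = 3.36181e-11 au.
Then 37850 × 3.36181e-11 ≈ 1.272e-6 au.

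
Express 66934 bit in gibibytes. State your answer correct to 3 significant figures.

7.79e-6 gibibytes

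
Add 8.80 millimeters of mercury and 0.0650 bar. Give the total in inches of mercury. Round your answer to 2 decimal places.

8.80 mmHg = 0.346457 inHg and 0.0650 bar = 1.91945 inHg.
0.346457 + 1.91945 ≈ 2.27 inHg.

2.27 inches of mercury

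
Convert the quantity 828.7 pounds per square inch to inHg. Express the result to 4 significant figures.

1687 inHg

1 pound per square inch = 2.03602 inches of mercury.
Thus 828.7 × 2.03602 ≈ 1687 inHg.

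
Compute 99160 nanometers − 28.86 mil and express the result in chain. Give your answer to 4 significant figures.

-3.151e-5 chain

99160 nm = 4.92921e-6 chain and 28.86 mil = 3.64394e-5 chain.
4.92921e-6 − 3.64394e-5 ≈ -3.151e-5 chain.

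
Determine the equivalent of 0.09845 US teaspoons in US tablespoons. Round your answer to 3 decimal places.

0.033 US tablespoons

1 US tsp = 0.333333 US tablespoons.
So 0.09845 × 0.333333 ≈ 0.033 US tbsp.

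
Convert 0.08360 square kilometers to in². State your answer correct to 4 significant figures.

1 square kilometer = 1.55000e+9 square inches.
0.08360 × 1.55000e+9 ≈ 1.296e+8 in².

1.296e+8 in²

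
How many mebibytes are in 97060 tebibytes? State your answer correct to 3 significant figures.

1.02e+11 MiB

1 TiB = 1.04858e+6 MiB.
So 97060 × 1.04858e+6 ≈ 1.02e+11 MiB.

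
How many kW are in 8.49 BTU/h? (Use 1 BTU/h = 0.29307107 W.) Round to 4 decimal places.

1 BTU/h = 0.000293071 kW.
8.49 × 0.000293071 ≈ 0.0025 kW.

0.0025 kilowatts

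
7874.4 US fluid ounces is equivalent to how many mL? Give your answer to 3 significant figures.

1 US fluid ounce = 29.5735 milliliters.
Then 7874.4 × 29.5735 ≈ 233000 mL.

233000 milliliters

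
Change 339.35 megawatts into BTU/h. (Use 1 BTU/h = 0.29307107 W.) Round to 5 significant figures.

1.1579 × 10^9 BTU/h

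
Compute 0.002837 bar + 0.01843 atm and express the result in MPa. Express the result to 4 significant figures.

0.002837 bar = 0.000283700 MPa and 0.01843 atm = 0.00186742 MPa.
0.000283700 + 0.00186742 ≈ 0.002151 MPa.

0.002151 megapascals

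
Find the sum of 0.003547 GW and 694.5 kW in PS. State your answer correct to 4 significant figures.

0.003547 GW = 4822.58 PS and 694.5 kW = 944.257 PS.
4822.58 + 944.257 ≈ 5767 PS.

5767 metric horsepower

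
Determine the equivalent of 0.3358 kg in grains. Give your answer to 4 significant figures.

5182 gr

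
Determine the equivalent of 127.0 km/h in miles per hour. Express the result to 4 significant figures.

1 km/h = 0.621371 miles per hour.
127.0 × 0.621371 ≈ 78.91 mph.

78.91 mph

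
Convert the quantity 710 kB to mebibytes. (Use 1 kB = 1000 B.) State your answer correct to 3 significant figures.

0.677 MiB

1 kB = 0.000953674 mebibytes.
710 × 0.000953674 ≈ 0.677 MiB.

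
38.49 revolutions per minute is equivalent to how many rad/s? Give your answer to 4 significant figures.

1 revolution per minute = 0.104720 rad/s.
So 38.49 × 0.104720 ≈ 4.031 rad/s.

4.031 radians per second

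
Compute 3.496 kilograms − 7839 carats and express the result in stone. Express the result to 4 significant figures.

3.496 kg = 0.550526 st and 7839 ct = 0.246886 st.
0.550526 − 0.246886 ≈ 0.3036 st.

0.3036 stone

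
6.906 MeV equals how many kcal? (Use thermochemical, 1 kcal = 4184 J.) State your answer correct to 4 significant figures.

2.645 × 10^-16 kilocalories

1 megaelectronvolt = 3.82929 × 10^-17 kilocalories.
So 6.906 × 3.82929 × 10^-17 ≈ 2.645 × 10^-16 kcal.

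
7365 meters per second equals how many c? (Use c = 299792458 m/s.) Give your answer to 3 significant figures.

1 meter per second = 3.33564e-9 c.
Thus 7365 × 3.33564e-9 ≈ 2.46e-5 c.

2.46e-5 c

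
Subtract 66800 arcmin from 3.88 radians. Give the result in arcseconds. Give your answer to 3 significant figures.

-3.21e+6 arcseconds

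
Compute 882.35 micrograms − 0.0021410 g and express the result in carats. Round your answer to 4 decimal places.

-0.0063 carats

882.35 μg = 0.00441175 ct and 0.0021410 g = 0.0107050 ct.
0.00441175 − 0.0107050 ≈ -0.0063 ct.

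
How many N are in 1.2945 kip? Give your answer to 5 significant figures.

1 kip = 4448.22 N.
1.2945 × 4448.22 ≈ 5758.2 N.

5758.2 N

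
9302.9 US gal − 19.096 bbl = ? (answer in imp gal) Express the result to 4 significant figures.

7078 imp gal

9302.9 US gal = 7746.28 imp gal and 19.096 bbl = 667.831 imp gal.
7746.28 − 667.831 ≈ 7078 imp gal.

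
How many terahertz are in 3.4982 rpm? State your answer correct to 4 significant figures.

1 revolution per minute = 1.66667e-14 THz.
Thus 3.4982 × 1.66667e-14 ≈ 5.830e-14 THz.

5.830e-14 THz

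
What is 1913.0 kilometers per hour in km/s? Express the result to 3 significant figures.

0.531 kilometers per second

1 kilometer per hour = 0.000277778 kilometers per second.
Thus 1913.0 × 0.000277778 ≈ 0.531 km/s.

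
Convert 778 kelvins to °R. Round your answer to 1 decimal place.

1400.4 °R

°R = K × 9/5.
Applying the formula gives 1400.4 °R.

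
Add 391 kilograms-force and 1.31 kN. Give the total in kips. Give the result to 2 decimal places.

391 kgf = 0.862007 kip and 1.31 kN = 0.294500 kip.
0.862007 + 0.294500 ≈ 1.16 kip.

1.16 kips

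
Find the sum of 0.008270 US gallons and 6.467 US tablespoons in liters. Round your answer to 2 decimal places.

0.13 L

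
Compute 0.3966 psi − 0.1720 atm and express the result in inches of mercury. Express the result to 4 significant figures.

0.3966 psi = 0.807486 inHg and 0.1720 atm = 5.14646 inHg.
0.807486 − 5.14646 ≈ -4.339 inHg.

-4.339 inHg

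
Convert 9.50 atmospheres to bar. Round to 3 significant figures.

1 atmosphere = 1.01325 bar.
So 9.50 × 1.01325 ≈ 9.63 bar.

9.63 bar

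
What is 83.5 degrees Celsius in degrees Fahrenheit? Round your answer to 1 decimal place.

182.3 °F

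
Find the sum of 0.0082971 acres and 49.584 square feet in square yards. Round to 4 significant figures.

45.67 square yards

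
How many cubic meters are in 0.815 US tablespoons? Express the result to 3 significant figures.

1.21e-5 m³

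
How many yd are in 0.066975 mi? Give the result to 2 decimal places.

117.88 yards

1 mile = 1760.00 yd.
Then 0.066975 × 1760.00 ≈ 117.88 yd.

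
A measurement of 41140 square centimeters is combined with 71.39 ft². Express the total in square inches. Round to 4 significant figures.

41140 cm² = 6376.71 in² and 71.39 ft² = 10280.2 in².
6376.71 + 10280.2 ≈ 16660 in².

16660 square inches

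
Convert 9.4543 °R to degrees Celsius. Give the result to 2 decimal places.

-267.90 °C

°R = (°C + 273.15) × 9/5.
Applying the formula gives -267.90 °C.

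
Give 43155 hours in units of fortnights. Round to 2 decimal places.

128.44 fortnight

1 hour = 0.00297619 fortnight.
Thus 43155 × 0.00297619 ≈ 128.44 fortnight.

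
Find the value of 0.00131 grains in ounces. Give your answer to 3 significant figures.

1 gr = 0.00228571 ounces.
Then 0.00131 × 0.00228571 ≈ 2.99 × 10^-6 oz.

2.99 × 10^-6 ounces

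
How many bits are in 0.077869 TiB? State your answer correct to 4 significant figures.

1 tebibyte = 8.79609e+12 bit.
0.077869 × 8.79609e+12 ≈ 6.849e+11 bit.

6.849e+11 bit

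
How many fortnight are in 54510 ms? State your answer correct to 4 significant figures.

1 millisecond = 8.26720 × 10^-10 fortnights.
So 54510 × 8.26720 × 10^-10 ≈ 4.506 × 10^-5 fortnight.

4.506 × 10^-5 fortnight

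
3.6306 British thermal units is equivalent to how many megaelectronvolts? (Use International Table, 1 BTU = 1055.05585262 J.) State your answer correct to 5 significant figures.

2.3908 × 10^16 megaelectronvolts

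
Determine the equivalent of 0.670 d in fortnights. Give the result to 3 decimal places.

0.048 fortnights

1 d = 0.0714286 fortnights.
Then 0.670 × 0.0714286 ≈ 0.048 fortnight.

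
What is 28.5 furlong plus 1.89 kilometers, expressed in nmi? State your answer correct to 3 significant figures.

28.5 furlong = 3.09573 nmi and 1.89 km = 1.02052 nmi.
3.09573 + 1.02052 ≈ 4.12 nmi.

4.12 nmi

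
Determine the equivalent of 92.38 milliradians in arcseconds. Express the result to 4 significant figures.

19050 arcsec

1 milliradian = 206.265 arcseconds.
Thus 92.38 × 206.265 ≈ 19050 arcsec.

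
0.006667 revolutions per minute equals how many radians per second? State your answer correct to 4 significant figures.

0.0006982 rad/s

1 rpm = 0.104720 rad/s.
Thus 0.006667 × 0.104720 ≈ 0.0006982 rad/s.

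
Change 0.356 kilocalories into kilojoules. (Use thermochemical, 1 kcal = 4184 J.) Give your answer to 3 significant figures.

1 kilocalorie = 4.18400 kJ.
Then 0.356 × 4.18400 ≈ 1.49 kJ.

1.49 kilojoules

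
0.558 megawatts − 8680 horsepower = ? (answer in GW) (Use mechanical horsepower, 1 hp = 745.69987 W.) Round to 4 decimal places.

0.558 MW = 0.000558000 GW and 8680 hp = 0.00647267 GW.
0.000558000 − 0.00647267 ≈ -0.0059 GW.

-0.0059 gigawatts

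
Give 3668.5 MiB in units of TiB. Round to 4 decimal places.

0.0035 tebibytes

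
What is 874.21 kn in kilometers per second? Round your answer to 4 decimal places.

0.4497 km/s

1 kn = 0.000514444 km/s.
So 874.21 × 0.000514444 ≈ 0.4497 km/s.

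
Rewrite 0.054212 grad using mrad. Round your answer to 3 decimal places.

1 gradian = 15.7080 mrad.
0.054212 × 15.7080 ≈ 0.852 mrad.

0.852 mrad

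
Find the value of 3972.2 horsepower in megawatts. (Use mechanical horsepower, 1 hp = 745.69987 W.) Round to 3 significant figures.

2.96 megawatts

1 horsepower = 0.000745700 MW.
3972.2 × 0.000745700 ≈ 2.96 MW.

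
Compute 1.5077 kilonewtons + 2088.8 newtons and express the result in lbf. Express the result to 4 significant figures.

1.5077 kN = 338.944 lbf and 2088.8 N = 469.581 lbf.
338.944 + 469.581 ≈ 808.5 lbf.

808.5 pounds-force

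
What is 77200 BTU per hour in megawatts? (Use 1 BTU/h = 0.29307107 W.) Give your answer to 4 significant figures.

1 BTU/h = 2.93071 × 10^-7 MW.
Then 77200 × 2.93071 × 10^-7 ≈ 0.02263 MW.

0.02263 MW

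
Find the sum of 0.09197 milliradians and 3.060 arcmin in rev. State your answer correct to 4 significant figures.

0.09197 mrad = 1.46375e-5 rev and 3.060 arcmin = 0.000141667 rev.
1.46375e-5 + 0.000141667 ≈ 0.0001563 rev.

0.0001563 revolutions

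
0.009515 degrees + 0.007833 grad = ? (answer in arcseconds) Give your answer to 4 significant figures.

59.63 arcsec

0.009515 ° = 34.2540 arcsec and 0.007833 grad = 25.3789 arcsec.
34.2540 + 25.3789 ≈ 59.63 arcsec.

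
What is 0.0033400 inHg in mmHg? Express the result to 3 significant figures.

0.0848 millimeters of mercury

1 inHg = 25.4000 mmHg.
Then 0.0033400 × 25.4000 ≈ 0.0848 mmHg.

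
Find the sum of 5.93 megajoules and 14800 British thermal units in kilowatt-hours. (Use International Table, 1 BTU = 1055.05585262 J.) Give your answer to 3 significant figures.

5.98 kWh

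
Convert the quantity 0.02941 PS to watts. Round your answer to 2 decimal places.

21.63 watts

1 PS = 735.499 watts.
0.02941 × 735.499 ≈ 21.63 W.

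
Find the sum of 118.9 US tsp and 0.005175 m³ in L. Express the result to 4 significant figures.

5.761 L

118.9 US tsp = 0.586049 L and 0.005175 m³ = 5.17500 L.
0.586049 + 5.17500 ≈ 5.761 L.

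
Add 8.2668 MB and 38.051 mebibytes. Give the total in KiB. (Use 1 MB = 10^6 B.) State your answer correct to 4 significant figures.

47040 kibibytes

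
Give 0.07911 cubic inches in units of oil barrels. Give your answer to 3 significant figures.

1 cubic inch = 0.000103072 bbl.
Then 0.07911 × 0.000103072 ≈ 8.15 × 10^-6 bbl.

8.15 × 10^-6 bbl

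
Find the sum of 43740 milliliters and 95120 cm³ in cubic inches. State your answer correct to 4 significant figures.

8474 cubic inches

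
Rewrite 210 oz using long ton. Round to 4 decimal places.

1 ounce = 2.79018 × 10^-5 long tons.
Then 210 × 2.79018 × 10^-5 ≈ 0.0059 long ton.

0.0059 long ton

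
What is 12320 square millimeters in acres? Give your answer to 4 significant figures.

3.044e-6 acre

1 mm² = 2.47105e-10 acre.
Then 12320 × 2.47105e-10 ≈ 3.044e-6 acre.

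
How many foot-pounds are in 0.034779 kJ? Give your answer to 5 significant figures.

25.652 ft·lbf

1 kilojoule = 737.562 foot-pounds.
So 0.034779 × 737.562 ≈ 25.652 ft·lbf.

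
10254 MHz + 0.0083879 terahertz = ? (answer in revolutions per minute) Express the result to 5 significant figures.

1.1185 × 10^12 rpm

10254 MHz = 6.15240 × 10^11 rpm and 0.0083879 THz = 5.03274 × 10^11 rpm.
6.15240 × 10^11 + 5.03274 × 10^11 ≈ 1.1185 × 10^12 rpm.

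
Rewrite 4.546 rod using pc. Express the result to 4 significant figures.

1 rod = 1.62985 × 10^-16 pc.
4.546 × 1.62985 × 10^-16 ≈ 7.409 × 10^-16 pc.

7.409 × 10^-16 parsecs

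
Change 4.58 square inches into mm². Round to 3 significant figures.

2950 mm²

1 in² = 645.160 square millimeters.
4.58 × 645.160 ≈ 2950 mm².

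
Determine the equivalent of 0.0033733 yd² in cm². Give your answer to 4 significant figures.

28.21 cm²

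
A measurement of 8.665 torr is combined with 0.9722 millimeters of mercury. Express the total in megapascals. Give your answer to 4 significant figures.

0.001285 MPa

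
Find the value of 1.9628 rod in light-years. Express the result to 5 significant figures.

1.0434 × 10^-15 ly

1 rod = 5.31587 × 10^-16 ly.
Then 1.9628 × 5.31587 × 10^-16 ≈ 1.0434 × 10^-15 ly.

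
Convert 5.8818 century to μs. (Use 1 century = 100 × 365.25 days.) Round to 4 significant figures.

1.856e+16 microseconds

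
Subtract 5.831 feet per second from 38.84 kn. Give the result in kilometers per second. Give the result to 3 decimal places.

0.018 km/s

38.84 kn = 0.0199810 km/s and 5.831 ft/s = 0.00177729 km/s.
0.0199810 − 0.00177729 ≈ 0.018 km/s.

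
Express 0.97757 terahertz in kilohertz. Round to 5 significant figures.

9.7757e+8 kilohertz

1 THz = 1.00000e+9 kHz.
So 0.97757 × 1.00000e+9 ≈ 9.7757e+8 kHz.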